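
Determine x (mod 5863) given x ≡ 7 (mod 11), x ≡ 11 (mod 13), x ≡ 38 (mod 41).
2416

Using the Chinese Remainder Theorem:
M = product of moduli = 5863
For equation 1: M_1 = 533, 533 ≡ 5 (mod 11), inverse of 533 mod 11 is 9 (check: 5 × 9 = 45 ≡ 1 (mod 11))
For equation 2: M_2 = 451, 451 ≡ 9 (mod 13), inverse of 451 mod 13 is 3 (check: 9 × 3 = 27 ≡ 1 (mod 13))
For equation 3: M_3 = 143, 143 ≡ 20 (mod 41), inverse of 143 mod 41 is 39 (check: 20 × 39 = 780 ≡ 1 (mod 41))
Combine: x ≡ Σ r_i×M_i×(M_i⁻¹ mod m_i) = 7×533×9 + 11×451×3 + 38×143×39 = 33579 + 14883 + 211926 = 260388
260388 mod 5863 = 2416
x ≡ 2416 (mod 5863)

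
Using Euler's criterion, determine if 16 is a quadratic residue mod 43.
By Euler's criterion: 16^{21} ≡ 1 (mod 43). Since this equals 1, 16 is a QR.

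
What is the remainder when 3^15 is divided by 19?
Using repeated squaring. 15 = 8 + 4 + 2 + 1 (binary 1111). Repeated squaring mod 19: 3^1 ≡ 3; 3^2 ≡ 3² = 9 ≡ 9; 3^4 ≡ 9² = 81 ≡ 5; 3^8 ≡ 5² = 25 ≡ 6. Multiply: 3^15 = 3^8 × 3^4 × 3^2 × 3^1 ≡ 6 × 5 × 9 × 3 (mod 19): 6 × 5 = 30 ≡ 11; 11 × 9 = 99 ≡ 4; 4 × 3 = 12 ≡ 12. So 3^15 ≡ 12 (mod 19).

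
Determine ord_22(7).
Powers of 7 mod 22: 7^1≡7, 7^2≡5, 7^3≡13, 7^4≡3, 7^5≡21, 7^6≡15, 7^7≡17, 7^8≡9, 7^9≡19, 7^10≡1. Order = 10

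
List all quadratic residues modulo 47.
QRs mod 47: {1, 2, 3, 4, 6, 7, 8, 9, 12, 14, 16, 17, 18, 21, 24, 25, 27, 28, 32, 34, 36, 37, 42}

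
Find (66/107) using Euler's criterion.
(66/107) = 66^{53} mod 107 = -1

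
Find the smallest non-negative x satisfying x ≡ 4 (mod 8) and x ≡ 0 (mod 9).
M = 8 × 9 = 72. M₁ = 9, y₁ ≡ 1 (mod 8). M₂ = 8, y₂ ≡ 8 (mod 9). x = 4×9×1 + 0×8×8 ≡ 36 (mod 72)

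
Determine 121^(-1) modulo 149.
121^(-1) ≡ 133 (mod 149). Verification: 121 × 133 = 16093 ≡ 1 (mod 149)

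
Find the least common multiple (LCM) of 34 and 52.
884

First find GCD(34, 52) using the Euclidean algorithm:
34 = 0 × 52 + 34
52 = 1 × 34 + 18
34 = 1 × 18 + 16
18 = 1 × 16 + 2
16 = 8 × 2 + 0
GCD(34, 52) = 2

LCM formula: LCM(a, b) = (a × b) / GCD(a, b)
LCM(34, 52) = (34 × 52) / 2
LCM(34, 52) = 1768 / 2
LCM(34, 52) = 884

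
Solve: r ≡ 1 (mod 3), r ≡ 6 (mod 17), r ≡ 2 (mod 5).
M = 3 × 17 × 5 = 255. M₁ = 85, y₁ ≡ 1 (mod 3). M₂ = 15, y₂ ≡ 8 (mod 17). M₃ = 51, y₃ ≡ 1 (mod 5). r = 1×85×1 + 6×15×8 + 2×51×1 ≡ 142 (mod 255)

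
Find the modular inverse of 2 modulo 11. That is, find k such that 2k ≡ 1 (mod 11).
6

Using Extended Euclidean Algorithm:
gcd(2, 11) = 1
Bezout coefficients: 2 × -5 + 11 × 1 = 1
So 2 × -5 ≡ 1 (mod 11)
The inverse is -5 mod 11 = 6
Verification: 2 × 6 = 12 = 1 × 11 + 1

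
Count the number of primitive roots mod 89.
Number of primitive roots mod 89 = φ(88) = 40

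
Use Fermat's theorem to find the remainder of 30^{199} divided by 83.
17

By Fermat's Little Theorem, a^(p-1) ≡ 1 (mod p) for prime p and gcd(a, p) = 1
Here p = 83, so 30^82 ≡ 1 (mod 83)
We can reduce the exponent: 199 mod 82 = 35
So 30^199 ≡ 30^35 (mod 83)
Computing: 30^35 mod 83 = 17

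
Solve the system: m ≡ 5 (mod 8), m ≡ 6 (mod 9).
M = 8 × 9 = 72. M₁ = 9, y₁ ≡ 1 (mod 8). M₂ = 8, y₂ ≡ 8 (mod 9). m = 5×9×1 + 6×8×8 ≡ 69 (mod 72)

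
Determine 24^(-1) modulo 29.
24^(-1) ≡ 23 (mod 29). Verification: 24 × 23 = 552 ≡ 1 (mod 29)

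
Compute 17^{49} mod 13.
4

Using successive squaring:
Binary expansion of 49: 110001
Powers of 17 mod 13 (each is the square of the previous):
  17^1 ≡ 4 (mod 13)
  17^2 ≡ 4² = 16 ≡ 3 (mod 13)
  17^4 ≡ 3² = 9 ≡ 9 (mod 13)
  17^8 ≡ 9² = 81 ≡ 3 (mod 13)
  17^16 ≡ 3² = 9 ≡ 9 (mod 13)
  17^32 ≡ 9² = 81 ≡ 3 (mod 13)
49 = 32 + 16 + 1, so 17^49 = 17^32 × 17^16 × 17^1 ≡ 3 × 9 × 4 (mod 13)
Multiplying step by step:
  3 × 9 = 27 ≡ 1 (mod 13)
  1 × 4 = 4 ≡ 4 (mod 13)
Result: 17^49 ≡ 4 (mod 13)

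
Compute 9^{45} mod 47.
21

Using successive squaring:
Binary expansion of 45: 101101
Powers of 9 mod 47 (each is the square of the previous):
  9^1 ≡ 9 (mod 47)
  9^2 ≡ 9² = 81 ≡ 34 (mod 47)
  9^4 ≡ 34² = 1156 ≡ 28 (mod 47)
  9^8 ≡ 28² = 784 ≡ 32 (mod 47)
  9^16 ≡ 32² = 1024 ≡ 37 (mod 47)
  9^32 ≡ 37² = 1369 ≡ 6 (mod 47)
45 = 32 + 8 + 4 + 1, so 9^45 = 9^32 × 9^8 × 9^4 × 9^1 ≡ 6 × 32 × 28 × 9 (mod 47)
Multiplying step by step:
  6 × 32 = 192 ≡ 4 (mod 47)
  4 × 28 = 112 ≡ 18 (mod 47)
  18 × 9 = 162 ≡ 21 (mod 47)
Result: 9^45 ≡ 21 (mod 47)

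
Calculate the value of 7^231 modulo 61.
Using Fermat: 7^{60} ≡ 1 (mod 61). 231 ≡ 51 (mod 60). So 7^{231} ≡ 7^{51} ≡ 37 (mod 61)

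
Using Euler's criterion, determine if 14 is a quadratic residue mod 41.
By Euler's criterion: 14^{20} ≡ 40 (mod 41). Since this equals -1 (≡ 40), 14 is not a QR.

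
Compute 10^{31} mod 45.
10

Using successive squaring:
Binary expansion of 31: 11111
Powers of 10 mod 45 (each is the square of the previous):
  10^1 ≡ 10 (mod 45)
  10^2 ≡ 10² = 100 ≡ 10 (mod 45)
  10^4 ≡ 10² = 100 ≡ 10 (mod 45)
  10^8 ≡ 10² = 100 ≡ 10 (mod 45)
  10^16 ≡ 10² = 100 ≡ 10 (mod 45)
31 = 16 + 8 + 4 + 2 + 1, so 10^31 = 10^16 × 10^8 × 10^4 × 10^2 × 10^1 ≡ 10 × 10 × 10 × 10 × 10 (mod 45)
Multiplying step by step:
  10 × 10 = 100 ≡ 10 (mod 45)
  10 × 10 = 100 ≡ 10 (mod 45)
  10 × 10 = 100 ≡ 10 (mod 45)
  10 × 10 = 100 ≡ 10 (mod 45)
Result: 10^31 ≡ 10 (mod 45)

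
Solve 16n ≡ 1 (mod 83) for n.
26

Using Extended Euclidean Algorithm:
gcd(16, 83) = 1
Bezout coefficients: 16 × 26 + 83 × -5 = 1
So 16 × 26 ≡ 1 (mod 83)
The inverse is 26 mod 83 = 26
Verification: 16 × 26 = 416 = 5 × 83 + 1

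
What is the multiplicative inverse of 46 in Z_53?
15

Using Extended Euclidean Algorithm:
gcd(46, 53) = 1
Bezout coefficients: 46 × 15 + 53 × -13 = 1
So 46 × 15 ≡ 1 (mod 53)
The inverse is 15 mod 53 = 15
Verification: 46 × 15 = 690 = 13 × 53 + 1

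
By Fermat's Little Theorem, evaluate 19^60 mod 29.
By Fermat: 19^{28} ≡ 1 (mod 29). 60 = 2×28 + 4. So 19^{60} ≡ 19^{4} ≡ 24 (mod 29)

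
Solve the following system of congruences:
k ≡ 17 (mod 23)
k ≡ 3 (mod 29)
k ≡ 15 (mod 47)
24972

Using the Chinese Remainder Theorem:
M = product of moduli = 31349
For equation 1: M_1 = 1363, 1363 ≡ 6 (mod 23), inverse of 1363 mod 23 is 4 (check: 6 × 4 = 24 ≡ 1 (mod 23))
For equation 2: M_2 = 1081, 1081 ≡ 8 (mod 29), inverse of 1081 mod 29 is 11 (check: 8 × 11 = 88 ≡ 1 (mod 29))
For equation 3: M_3 = 667, 667 ≡ 9 (mod 47), inverse of 667 mod 47 is 21 (check: 9 × 21 = 189 ≡ 1 (mod 47))
Combine: k ≡ Σ r_i×M_i×(M_i⁻¹ mod m_i) = 17×1363×4 + 3×1081×11 + 15×667×21 = 92684 + 35673 + 210105 = 338462
338462 mod 31349 = 24972
k ≡ 24972 (mod 31349)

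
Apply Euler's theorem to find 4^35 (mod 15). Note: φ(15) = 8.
By Euler: 4^{8} ≡ 1 (mod 15) since gcd(4, 15) = 1. 35 = 4×8 + 3. So 4^{35} ≡ 4^{3} ≡ 4 (mod 15)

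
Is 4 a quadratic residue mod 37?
By Euler's criterion: 4^{18} ≡ 1 (mod 37). Since this equals 1, 4 is a QR.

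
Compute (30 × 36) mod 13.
1

(30 × 36) = 1080
1080 mod 13 = 1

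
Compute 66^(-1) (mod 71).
14

Using Extended Euclidean Algorithm:
gcd(66, 71) = 1
Bezout coefficients: 66 × 14 + 71 × -13 = 1
So 66 × 14 ≡ 1 (mod 71)
The inverse is 14 mod 71 = 14
Verification: 66 × 14 = 924 = 13 × 71 + 1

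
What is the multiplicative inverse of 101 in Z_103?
101^(-1) ≡ 51 (mod 103). Verification: 101 × 51 = 5151 ≡ 1 (mod 103)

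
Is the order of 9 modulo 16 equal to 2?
Yes, ord_16(9) = 2.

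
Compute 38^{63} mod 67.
66

Using successive squaring:
Binary expansion of 63: 111111
Powers of 38 mod 67 (each is the square of the previous):
  38^1 ≡ 38 (mod 67)
  38^2 ≡ 38² = 1444 ≡ 37 (mod 67)
  38^4 ≡ 37² = 1369 ≡ 29 (mod 67)
  38^8 ≡ 29² = 841 ≡ 37 (mod 67)
  38^16 ≡ 37² = 1369 ≡ 29 (mod 67)
  38^32 ≡ 29² = 841 ≡ 37 (mod 67)
63 = 32 + 16 + 8 + 4 + 2 + 1, so 38^63 = 38^32 × 38^16 × 38^8 × 38^4 × 38^2 × 38^1 ≡ 37 × 29 × 37 × 29 × 37 × 38 (mod 67)
Multiplying step by step:
  37 × 29 = 1073 ≡ 1 (mod 67)
  1 × 37 = 37 ≡ 37 (mod 67)
  37 × 29 = 1073 ≡ 1 (mod 67)
  1 × 37 = 37 ≡ 37 (mod 67)
  37 × 38 = 1406 ≡ 66 (mod 67)
Result: 38^63 ≡ 66 (mod 67)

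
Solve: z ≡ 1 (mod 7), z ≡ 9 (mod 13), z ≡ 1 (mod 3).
M = 7 × 13 × 3 = 273. M₁ = 39, y₁ ≡ 2 (mod 7). M₂ = 21, y₂ ≡ 5 (mod 13). M₃ = 91, y₃ ≡ 1 (mod 3). z = 1×39×2 + 9×21×5 + 1×91×1 ≡ 22 (mod 273)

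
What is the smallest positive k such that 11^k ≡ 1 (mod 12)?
Powers of 11 mod 12: 11^1≡11, 11^2≡1. Order = 2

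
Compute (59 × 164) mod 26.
4

(59 × 164) = 9676
9676 mod 26 = 4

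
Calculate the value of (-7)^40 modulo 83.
Using repeated squaring. (-7) ≡ 76 (mod 83). 40 = 32 + 8 (binary 101000). Repeated squaring mod 83: 76^1 ≡ 76; 76^2 ≡ 76² = 5776 ≡ 49; 76^4 ≡ 49² = 2401 ≡ 77; 76^8 ≡ 77² = 5929 ≡ 36; 76^16 ≡ 36² = 1296 ≡ 51; 76^32 ≡ 51² = 2601 ≡ 28. Multiply: (-7)^40 ≡ 76^32 × 76^8 ≡ 28 × 36 (mod 83): 28 × 36 = 1008 ≡ 12. So (-7)^40 ≡ 12 (mod 83).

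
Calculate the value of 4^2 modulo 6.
2 = 2 (binary 10). Repeated squaring mod 6: 4^1 ≡ 4; 4^2 ≡ 4² = 16 ≡ 4. So 4^2 ≡ 4 (mod 6).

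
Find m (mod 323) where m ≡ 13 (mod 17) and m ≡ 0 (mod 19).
M = 17 × 19 = 323. M₁ = 19, y₁ ≡ 9 (mod 17). M₂ = 17, y₂ ≡ 9 (mod 19). m = 13×19×9 + 0×17×9 ≡ 285 (mod 323)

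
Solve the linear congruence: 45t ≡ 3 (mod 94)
69

Since gcd(45, 94) = 1 divides 3, a solution exists.
Multiply both sides by the inverse of 45 mod 94:
  45^(-1) mod 94 = 23
  x ≡ 23 × 3 ≡ 69 ≡ 69 (mod 94)
Verification: 45 × 69 = 3105 = 33 × 94 + 3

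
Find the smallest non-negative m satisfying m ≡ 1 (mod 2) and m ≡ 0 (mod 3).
M = 2 × 3 = 6. M₁ = 3, y₁ ≡ 1 (mod 2). M₂ = 2, y₂ ≡ 2 (mod 3). m = 1×3×1 + 0×2×2 ≡ 3 (mod 6)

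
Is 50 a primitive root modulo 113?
p - 1 = 112 has prime divisors 2, 7. Check 50^(112/q) mod 113 for each: 50^(112/2) = 50^56 ≡ 1, 50^(112/7) = 50^16 ≡ 16 (mod 113). Since 50^56 ≡ 1 (mod 113), the order of 50 divides 56 (in fact the order is 56) ≠ 112, so it is not a primitive root.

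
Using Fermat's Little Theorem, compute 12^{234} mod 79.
1

By Fermat's Little Theorem, a^(p-1) ≡ 1 (mod p) for prime p and gcd(a, p) = 1
Here p = 79, so 12^78 ≡ 1 (mod 79)
We can reduce the exponent: 234 mod 78 = 0
So 12^234 ≡ 12^0 (mod 79)
Computing: 12^0 mod 79 = 1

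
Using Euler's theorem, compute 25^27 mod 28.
By Euler: 25^{12} ≡ 1 (mod 28) since gcd(25, 28) = 1. 27 = 2×12 + 3. So 25^{27} ≡ 25^{3} ≡ 1 (mod 28)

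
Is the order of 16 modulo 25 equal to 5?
Yes, ord_25(16) = 5.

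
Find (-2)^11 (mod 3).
Using Fermat: (-2)^{2} ≡ 1 (mod 3). 11 ≡ 1 (mod 2). So (-2)^{11} ≡ (-2)^{1} ≡ 1 (mod 3)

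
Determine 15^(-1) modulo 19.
15^(-1) ≡ 14 (mod 19). Verification: 15 × 14 = 210 ≡ 1 (mod 19)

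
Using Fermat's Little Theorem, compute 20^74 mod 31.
By Fermat: 20^{30} ≡ 1 (mod 31). 74 = 2×30 + 14. So 20^{74} ≡ 20^{14} ≡ 14 (mod 31)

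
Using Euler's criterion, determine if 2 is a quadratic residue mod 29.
By Euler's criterion: 2^{14} ≡ 28 (mod 29). Since this equals -1 (≡ 28), 2 is not a QR.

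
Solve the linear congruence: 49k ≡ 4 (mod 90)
46

Since gcd(49, 90) = 1 divides 4, a solution exists.
Multiply both sides by the inverse of 49 mod 90:
  49^(-1) mod 90 = 79
  x ≡ 79 × 4 ≡ 316 ≡ 46 (mod 90)
Verification: 49 × 46 = 2254 = 25 × 90 + 4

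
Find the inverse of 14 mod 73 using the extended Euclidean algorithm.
Extended GCD: 14(-26) + 73(5) = 1. So 14^(-1) ≡ 47 ≡ 47 (mod 73). Verify: 14 × 47 = 658 ≡ 1 (mod 73)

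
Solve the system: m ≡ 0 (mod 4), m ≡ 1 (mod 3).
M = 4 × 3 = 12. M₁ = 3, y₁ ≡ 3 (mod 4). M₂ = 4, y₂ ≡ 1 (mod 3). m = 0×3×3 + 1×4×1 ≡ 4 (mod 12)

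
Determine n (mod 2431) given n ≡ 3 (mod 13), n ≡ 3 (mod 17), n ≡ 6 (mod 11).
666

Using the Chinese Remainder Theorem:
M = product of moduli = 2431
For equation 1: M_1 = 187, 187 ≡ 5 (mod 13), inverse of 187 mod 13 is 8 (check: 5 × 8 = 40 ≡ 1 (mod 13))
For equation 2: M_2 = 143, 143 ≡ 7 (mod 17), inverse of 143 mod 17 is 5 (check: 7 × 5 = 35 ≡ 1 (mod 17))
For equation 3: M_3 = 221, 221 ≡ 1 (mod 11), inverse of 221 mod 11 is 1 (check: 1 × 1 = 1 ≡ 1 (mod 11))
Combine: n ≡ Σ r_i×M_i×(M_i⁻¹ mod m_i) = 3×187×8 + 3×143×5 + 6×221×1 = 4488 + 2145 + 1326 = 7959
7959 mod 2431 = 666
n ≡ 666 (mod 2431)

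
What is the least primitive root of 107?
2

A primitive root g modulo p has order p-1 = 106
Prime divisors of 106: [2, 53]
g is a primitive root iff g^(106/q) ≢ 1 (mod 107) for each prime divisor q
Testing small values:
  g = 2: 2^53 ≡ 106, 2^2 ≡ 4 (mod 107) → none is 1, primitive root!
The smallest primitive root is 2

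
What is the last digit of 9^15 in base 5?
Using Fermat: 9^{4} ≡ 1 (mod 5). 15 ≡ 3 (mod 4). So 9^{15} ≡ 9^{3} ≡ 4 (mod 5)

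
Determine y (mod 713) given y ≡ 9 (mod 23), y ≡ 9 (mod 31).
9

Using the Chinese Remainder Theorem:
M = product of moduli = 713
For equation 1: M_1 = 31, 31 ≡ 8 (mod 23), inverse of 31 mod 23 is 3 (check: 8 × 3 = 24 ≡ 1 (mod 23))
For equation 2: M_2 = 23, 23 ≡ 23 (mod 31), inverse of 23 mod 31 is 27 (check: 23 × 27 = 621 ≡ 1 (mod 31))
Combine: y ≡ Σ r_i×M_i×(M_i⁻¹ mod m_i) = 9×31×3 + 9×23×27 = 837 + 5589 = 6426
6426 mod 713 = 9
y ≡ 9 (mod 713)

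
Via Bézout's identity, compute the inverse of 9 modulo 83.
Extended GCD: 9(37) + 83(-4) = 1. So 9^(-1) ≡ 37 ≡ 37 (mod 83). Verify: 9 × 37 = 333 ≡ 1 (mod 83)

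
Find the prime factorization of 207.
3^2 × 23

Divide by primes starting from smallest:
207 ÷ 3 = 69
69 ÷ 3 = 23
23 ÷ 23 = 1

207 = 3^2 × 23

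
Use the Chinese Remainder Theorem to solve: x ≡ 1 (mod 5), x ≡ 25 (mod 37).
136

Using the Chinese Remainder Theorem:
M = product of moduli = 185
For equation 1: M_1 = 37, 37 ≡ 2 (mod 5), inverse of 37 mod 5 is 3 (check: 2 × 3 = 6 ≡ 1 (mod 5))
For equation 2: M_2 = 5, 5 ≡ 5 (mod 37), inverse of 5 mod 37 is 15 (check: 5 × 15 = 75 ≡ 1 (mod 37))
Combine: x ≡ Σ r_i×M_i×(M_i⁻¹ mod m_i) = 1×37×3 + 25×5×15 = 111 + 1875 = 1986
1986 mod 185 = 136
x ≡ 136 (mod 185)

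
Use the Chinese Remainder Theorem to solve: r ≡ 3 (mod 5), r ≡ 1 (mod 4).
M = 5 × 4 = 20. M₁ = 4, y₁ ≡ 4 (mod 5). M₂ = 5, y₂ ≡ 1 (mod 4). r = 3×4×4 + 1×5×1 ≡ 13 (mod 20)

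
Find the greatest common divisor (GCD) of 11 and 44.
11

Using the Euclidean algorithm:
11 = 0 × 44 + 11
44 = 4 × 11 + 0

GCD(11, 44) = 11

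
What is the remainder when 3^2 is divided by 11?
2 = 2 (binary 10). Repeated squaring mod 11: 3^1 ≡ 3; 3^2 ≡ 3² = 9 ≡ 9. So 3^2 ≡ 9 (mod 11).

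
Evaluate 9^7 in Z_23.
7 = 4 + 2 + 1 (binary 111). Repeated squaring mod 23: 9^1 ≡ 9; 9^2 ≡ 9² = 81 ≡ 12; 9^4 ≡ 12² = 144 ≡ 6. Multiply: 9^7 = 9^4 × 9^2 × 9^1 ≡ 6 × 12 × 9 (mod 23): 6 × 12 = 72 ≡ 3; 3 × 9 = 27 ≡ 4. So 9^7 ≡ 4 (mod 23).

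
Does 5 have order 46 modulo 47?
p - 1 = 46 has prime divisors 2, 23. Check 5^(46/q) mod 47 for each: 5^(46/2) = 5^23 ≡ 46, 5^(46/23) = 5^2 ≡ 25 (mod 47). None of these is 1, so 5 has order 46 = φ(47), so it is a primitive root mod 47.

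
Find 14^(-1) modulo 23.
5

Using Extended Euclidean Algorithm:
gcd(14, 23) = 1
Bezout coefficients: 14 × 5 + 23 × -3 = 1
So 14 × 5 ≡ 1 (mod 23)
The inverse is 5 mod 23 = 5
Verification: 14 × 5 = 70 = 3 × 23 + 1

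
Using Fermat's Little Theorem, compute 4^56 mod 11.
By Fermat: 4^{10} ≡ 1 (mod 11). 56 = 5×10 + 6. So 4^{56} ≡ 4^{6} ≡ 4 (mod 11)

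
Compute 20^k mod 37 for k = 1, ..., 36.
g^1, g^2, ..., g^{36} mod 37: {20, 30, 8, 12, 18, 27, 22, 33, 31, 28, 5, 26, 2, 3, 23, 16, 24, 36, 17, 7, 29, 25, 19, 10, 15, 4, 6, 9, 32, 11, 35, 34, 14, 21, 13, 1}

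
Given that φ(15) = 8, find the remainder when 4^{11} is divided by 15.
By Euler: 4^{8} ≡ 1 (mod 15) since gcd(4, 15) = 1. 11 = 1×8 + 3. So 4^{11} ≡ 4^{3} ≡ 4 (mod 15)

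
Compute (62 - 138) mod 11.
1

(62 - 138) = -76
-76 mod 11 = 1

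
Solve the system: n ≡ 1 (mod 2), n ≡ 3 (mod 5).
M = 2 × 5 = 10. M₁ = 5, y₁ ≡ 1 (mod 2). M₂ = 2, y₂ ≡ 3 (mod 5). n = 1×5×1 + 3×2×3 ≡ 3 (mod 10)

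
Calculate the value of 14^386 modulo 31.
Using Fermat: 14^{30} ≡ 1 (mod 31). 386 ≡ 26 (mod 30). So 14^{386} ≡ 14^{26} ≡ 9 (mod 31)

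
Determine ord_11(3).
Powers of 3 mod 11: 3^1≡3, 3^2≡9, 3^3≡5, 3^4≡4, 3^5≡1. Order = 5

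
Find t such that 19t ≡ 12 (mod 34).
6

Since gcd(19, 34) = 1 divides 12, a solution exists.
Multiply both sides by the inverse of 19 mod 34:
  19^(-1) mod 34 = 9
  x ≡ 9 × 12 ≡ 108 ≡ 6 (mod 34)
Verification: 19 × 6 = 114 = 3 × 34 + 12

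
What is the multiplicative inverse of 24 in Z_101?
24^(-1) ≡ 80 (mod 101). Verification: 24 × 80 = 1920 ≡ 1 (mod 101)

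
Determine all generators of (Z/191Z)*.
Primitive roots mod 191: {19, 21, 22, 28, 29, 33, 35, 42, 44, 47, 53, 56, 57, 58, 61, 62, 63, 71, 73, 74, 76, 83, 87, 88, 89, 91, 93, 94, 95, 99, 101, 105, 106, 110, 111, 112, 113, 114, 116, 119, 123, 124, 126, 127, 131, 132, 137, 140, 141, 143, 145, 146, 148, 151, 157, 164, 165, 167, 168, 171, 173, 174, 175, 176, 178, 179, 181, 182, 183, 187, 188, 189}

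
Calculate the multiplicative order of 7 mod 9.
Powers of 7 mod 9: 7^1≡7, 7^2≡4, 7^3≡1. Order = 3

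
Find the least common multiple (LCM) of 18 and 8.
72

First find GCD(18, 8) using the Euclidean algorithm:
18 = 2 × 8 + 2
8 = 4 × 2 + 0
GCD(18, 8) = 2

LCM formula: LCM(a, b) = (a × b) / GCD(a, b)
LCM(18, 8) = (18 × 8) / 2
LCM(18, 8) = 144 / 2
LCM(18, 8) = 72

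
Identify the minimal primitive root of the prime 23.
p - 1 = 22 has prime divisors 2, 11. h is a primitive root mod 23 iff h^(22/q) ≢ 1 (mod 23) for each such q.
h = 2: 2^11 ≡ 1, 2^2 ≡ 4 (mod 23); 2^11 ≡ 1, so not a primitive root.
h = 3: 3^11 ≡ 1, 3^2 ≡ 9 (mod 23); 3^11 ≡ 1, so not a primitive root.
h = 4: 4^11 ≡ 1, 4^2 ≡ 16 (mod 23); 4^11 ≡ 1, so not a primitive root.
h = 5: 5^11 ≡ 22, 5^2 ≡ 2 (mod 23); none is 1, so 5 has order 22 and is a primitive root.
The smallest primitive root mod 23 is g = 5.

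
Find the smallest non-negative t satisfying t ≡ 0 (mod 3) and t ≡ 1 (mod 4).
M = 3 × 4 = 12. M₁ = 4, y₁ ≡ 1 (mod 3). M₂ = 3, y₂ ≡ 3 (mod 4). t = 0×4×1 + 1×3×3 ≡ 9 (mod 12)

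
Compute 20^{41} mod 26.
24

Using successive squaring:
Binary expansion of 41: 101001
Powers of 20 mod 26 (each is the square of the previous):
  20^1 ≡ 20 (mod 26)
  20^2 ≡ 20² = 400 ≡ 10 (mod 26)
  20^4 ≡ 10² = 100 ≡ 22 (mod 26)
  20^8 ≡ 22² = 484 ≡ 16 (mod 26)
  20^16 ≡ 16² = 256 ≡ 22 (mod 26)
  20^32 ≡ 22² = 484 ≡ 16 (mod 26)
41 = 32 + 8 + 1, so 20^41 = 20^32 × 20^8 × 20^1 ≡ 16 × 16 × 20 (mod 26)
Multiplying step by step:
  16 × 16 = 256 ≡ 22 (mod 26)
  22 × 20 = 440 ≡ 24 (mod 26)
Result: 20^41 ≡ 24 (mod 26)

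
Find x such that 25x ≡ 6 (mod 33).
24

Since gcd(25, 33) = 1 divides 6, a solution exists.
Multiply both sides by the inverse of 25 mod 33:
  25^(-1) mod 33 = 4
  x ≡ 4 × 6 ≡ 24 ≡ 24 (mod 33)
Verification: 25 × 24 = 600 = 18 × 33 + 6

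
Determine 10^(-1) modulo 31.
10^(-1) ≡ 28 (mod 31). Verification: 10 × 28 = 280 ≡ 1 (mod 31)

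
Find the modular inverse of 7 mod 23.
7^(-1) ≡ 10 (mod 23). Verification: 7 × 10 = 70 ≡ 1 (mod 23)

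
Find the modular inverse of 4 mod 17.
4^(-1) ≡ 13 (mod 17). Verification: 4 × 13 = 52 ≡ 1 (mod 17)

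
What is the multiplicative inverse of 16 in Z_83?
26

Using Extended Euclidean Algorithm:
gcd(16, 83) = 1
Bezout coefficients: 16 × 26 + 83 × -5 = 1
So 16 × 26 ≡ 1 (mod 83)
The inverse is 26 mod 83 = 26
Verification: 16 × 26 = 416 = 5 × 83 + 1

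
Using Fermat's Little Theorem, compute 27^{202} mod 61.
58

By Fermat's Little Theorem, a^(p-1) ≡ 1 (mod p) for prime p and gcd(a, p) = 1
Here p = 61, so 27^60 ≡ 1 (mod 61)
We can reduce the exponent: 202 mod 60 = 22
So 27^202 ≡ 27^22 (mod 61)
Computing: 27^22 mod 61 = 58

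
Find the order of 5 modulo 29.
Powers of 5 mod 29: 5^1≡5, 5^2≡25, 5^3≡9, 5^4≡16, 5^5≡22, 5^6≡23, 5^7≡28, 5^8≡24, 5^9≡4, 5^10≡20, 5^11≡13, 5^12≡7, 5^13≡6, 5^14≡1. Order = 14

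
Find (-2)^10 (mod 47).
(-2) ≡ 45 (mod 47). 10 = 8 + 2 (binary 1010). Repeated squaring mod 47: 45^1 ≡ 45; 45^2 ≡ 45² = 2025 ≡ 4; 45^4 ≡ 4² = 16 ≡ 16; 45^8 ≡ 16² = 256 ≡ 21. Multiply: (-2)^10 ≡ 45^8 × 45^2 ≡ 21 × 4 (mod 47): 21 × 4 = 84 ≡ 37. So (-2)^10 ≡ 37 (mod 47).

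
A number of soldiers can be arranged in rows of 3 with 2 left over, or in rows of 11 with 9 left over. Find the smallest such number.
M = 3 × 11 = 33. M₁ = 11, y₁ ≡ 2 (mod 3). M₂ = 3, y₂ ≡ 4 (mod 11). y = 2×11×2 + 9×3×4 ≡ 20 (mod 33). The smallest positive such number is 20.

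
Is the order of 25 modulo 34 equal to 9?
No, the actual order is 8, not 9.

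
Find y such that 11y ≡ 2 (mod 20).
2

Since gcd(11, 20) = 1 divides 2, a solution exists.
Multiply both sides by the inverse of 11 mod 20:
  11^(-1) mod 20 = 11
  x ≡ 11 × 2 ≡ 22 ≡ 2 (mod 20)
Verification: 11 × 2 = 22 = 1 × 20 + 2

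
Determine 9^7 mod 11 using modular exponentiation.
7 = 4 + 2 + 1 (binary 111). Repeated squaring mod 11: 9^1 ≡ 9; 9^2 ≡ 9² = 81 ≡ 4; 9^4 ≡ 4² = 16 ≡ 5. Multiply: 9^7 = 9^4 × 9^2 × 9^1 ≡ 5 × 4 × 9 (mod 11): 5 × 4 = 20 ≡ 9; 9 × 9 = 81 ≡ 4. So 9^7 ≡ 4 (mod 11).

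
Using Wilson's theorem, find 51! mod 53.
(52)! = (51)! × (52) ≡ -1 (mod 53). So (51)! ≡ -1 × (52)^(-1) ≡ (-1)×(-1) = 1 (mod 53)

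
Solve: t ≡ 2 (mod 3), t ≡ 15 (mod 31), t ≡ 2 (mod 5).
M = 3 × 31 × 5 = 465. M₁ = 155, y₁ ≡ 2 (mod 3). M₂ = 15, y₂ ≡ 29 (mod 31). M₃ = 93, y₃ ≡ 2 (mod 5). t = 2×155×2 + 15×15×29 + 2×93×2 ≡ 77 (mod 465)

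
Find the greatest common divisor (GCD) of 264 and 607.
1

Using the Euclidean algorithm:
264 = 0 × 607 + 264
607 = 2 × 264 + 79
264 = 3 × 79 + 27
79 = 2 × 27 + 25
27 = 1 × 25 + 2
25 = 12 × 2 + 1
2 = 2 × 1 + 0

GCD(264, 607) = 1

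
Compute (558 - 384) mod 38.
22

(558 - 384) = 174
174 mod 38 = 22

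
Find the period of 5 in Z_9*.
Powers of 5 mod 9: 5^1≡5, 5^2≡7, 5^3≡8, 5^4≡4, 5^5≡2, 5^6≡1. Order = 6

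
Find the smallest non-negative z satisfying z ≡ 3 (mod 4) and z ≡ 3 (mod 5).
M = 4 × 5 = 20. M₁ = 5, y₁ ≡ 1 (mod 4). M₂ = 4, y₂ ≡ 4 (mod 5). z = 3×5×1 + 3×4×4 ≡ 3 (mod 20)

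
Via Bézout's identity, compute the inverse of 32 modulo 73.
Extended GCD: 32(16) + 73(-7) = 1. So 32^(-1) ≡ 16 ≡ 16 (mod 73). Verify: 32 × 16 = 512 ≡ 1 (mod 73)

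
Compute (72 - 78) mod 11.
5

(72 - 78) = -6
-6 mod 11 = 5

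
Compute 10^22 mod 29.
Using repeated squaring. 22 = 16 + 4 + 2 (binary 10110). Repeated squaring mod 29: 10^1 ≡ 10; 10^2 ≡ 10² = 100 ≡ 13; 10^4 ≡ 13² = 169 ≡ 24; 10^8 ≡ 24² = 576 ≡ 25; 10^16 ≡ 25² = 625 ≡ 16. Multiply: 10^22 = 10^16 × 10^4 × 10^2 ≡ 16 × 24 × 13 (mod 29): 16 × 24 = 384 ≡ 7; 7 × 13 = 91 ≡ 4. So 10^22 ≡ 4 (mod 29).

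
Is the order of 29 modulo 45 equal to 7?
No, the actual order is 6, not 7.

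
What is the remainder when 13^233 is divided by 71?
Using Fermat: 13^{70} ≡ 1 (mod 71). 233 ≡ 23 (mod 70). So 13^{233} ≡ 13^{23} ≡ 33 (mod 71)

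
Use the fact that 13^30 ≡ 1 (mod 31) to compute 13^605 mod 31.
By Fermat: 13^{30} ≡ 1 (mod 31). 605 ≡ 5 (mod 30). So 13^{605} ≡ 13^{5} ≡ 6 (mod 31)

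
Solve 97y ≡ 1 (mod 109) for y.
9

Using Extended Euclidean Algorithm:
gcd(97, 109) = 1
Bezout coefficients: 97 × 9 + 109 × -8 = 1
So 97 × 9 ≡ 1 (mod 109)
The inverse is 9 mod 109 = 9
Verification: 97 × 9 = 873 = 8 × 109 + 1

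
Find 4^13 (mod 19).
Using repeated squaring. 13 = 8 + 4 + 1 (binary 1101). Repeated squaring mod 19: 4^1 ≡ 4; 4^2 ≡ 4² = 16 ≡ 16; 4^4 ≡ 16² = 256 ≡ 9; 4^8 ≡ 9² = 81 ≡ 5. Multiply: 4^13 = 4^8 × 4^4 × 4^1 ≡ 5 × 9 × 4 (mod 19): 5 × 9 = 45 ≡ 7; 7 × 4 = 28 ≡ 9. So 4^13 ≡ 9 (mod 19).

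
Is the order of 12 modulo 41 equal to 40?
Yes, ord_41(12) = 40.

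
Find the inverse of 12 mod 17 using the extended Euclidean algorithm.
Extended GCD: 12(-7) + 17(5) = 1. So 12^(-1) ≡ 10 ≡ 10 (mod 17). Verify: 12 × 10 = 120 ≡ 1 (mod 17)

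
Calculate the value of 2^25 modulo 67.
Using repeated squaring. 25 = 16 + 8 + 1 (binary 11001). Repeated squaring mod 67: 2^1 ≡ 2; 2^2 ≡ 2² = 4 ≡ 4; 2^4 ≡ 4² = 16 ≡ 16; 2^8 ≡ 16² = 256 ≡ 55; 2^16 ≡ 55² = 3025 ≡ 10. Multiply: 2^25 = 2^16 × 2^8 × 2^1 ≡ 10 × 55 × 2 (mod 67): 10 × 55 = 550 ≡ 14; 14 × 2 = 28 ≡ 28. So 2^25 ≡ 28 (mod 67).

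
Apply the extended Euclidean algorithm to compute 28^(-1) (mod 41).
Extended GCD: 28(-19) + 41(13) = 1. So 28^(-1) ≡ 22 ≡ 22 (mod 41). Verify: 28 × 22 = 616 ≡ 1 (mod 41)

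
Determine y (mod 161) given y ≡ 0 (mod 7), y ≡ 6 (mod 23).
98

Using the Chinese Remainder Theorem:
M = product of moduli = 161
For equation 1: M_1 = 23, 23 ≡ 2 (mod 7), inverse of 23 mod 7 is 4 (check: 2 × 4 = 8 ≡ 1 (mod 7))
For equation 2: M_2 = 7, 7 ≡ 7 (mod 23), inverse of 7 mod 23 is 10 (check: 7 × 10 = 70 ≡ 1 (mod 23))
Combine: y ≡ Σ r_i×M_i×(M_i⁻¹ mod m_i) = 0×23×4 + 6×7×10 = 0 + 420 = 420
420 mod 161 = 98
y ≡ 98 (mod 161)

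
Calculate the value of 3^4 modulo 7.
4 = 4 (binary 100). Repeated squaring mod 7: 3^1 ≡ 3; 3^2 ≡ 3² = 9 ≡ 2; 3^4 ≡ 2² = 4 ≡ 4. So 3^4 ≡ 4 (mod 7).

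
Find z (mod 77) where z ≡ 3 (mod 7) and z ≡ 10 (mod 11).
M = 7 × 11 = 77. M₁ = 11, y₁ ≡ 2 (mod 7). M₂ = 7, y₂ ≡ 8 (mod 11). z = 3×11×2 + 10×7×8 ≡ 10 (mod 77)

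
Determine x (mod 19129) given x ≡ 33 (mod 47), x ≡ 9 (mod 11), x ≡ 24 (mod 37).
1208

Using the Chinese Remainder Theorem:
M = product of moduli = 19129
For equation 1: M_1 = 407, 407 ≡ 31 (mod 47), inverse of 407 mod 47 is 44 (check: 31 × 44 = 1364 ≡ 1 (mod 47))
For equation 2: M_2 = 1739, 1739 ≡ 1 (mod 11), inverse of 1739 mod 11 is 1 (check: 1 × 1 = 1 ≡ 1 (mod 11))
For equation 3: M_3 = 517, 517 ≡ 36 (mod 37), inverse of 517 mod 37 is 36 (check: 36 × 36 = 1296 ≡ 1 (mod 37))
Combine: x ≡ Σ r_i×M_i×(M_i⁻¹ mod m_i) = 33×407×44 + 9×1739×1 + 24×517×36 = 590964 + 15651 + 446688 = 1053303
1053303 mod 19129 = 1208
x ≡ 1208 (mod 19129)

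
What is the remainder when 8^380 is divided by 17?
Using Fermat: 8^{16} ≡ 1 (mod 17). 380 ≡ 12 (mod 16). So 8^{380} ≡ 8^{12} ≡ 16 (mod 17)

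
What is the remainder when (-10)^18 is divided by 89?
Using repeated squaring. (-10) ≡ 79 (mod 89). 18 = 16 + 2 (binary 10010). Repeated squaring mod 89: 79^1 ≡ 79; 79^2 ≡ 79² = 6241 ≡ 11; 79^4 ≡ 11² = 121 ≡ 32; 79^8 ≡ 32² = 1024 ≡ 45; 79^16 ≡ 45² = 2025 ≡ 67. Multiply: (-10)^18 ≡ 79^16 × 79^2 ≡ 67 × 11 (mod 89): 67 × 11 = 737 ≡ 25. So (-10)^18 ≡ 25 (mod 89).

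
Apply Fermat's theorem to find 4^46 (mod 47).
By Fermat's Little Theorem, 4^{46} ≡ 1 (mod 47) since 47 is prime and gcd(4, 47) = 1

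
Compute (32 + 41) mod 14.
3

(32 + 41) = 73
73 mod 14 = 3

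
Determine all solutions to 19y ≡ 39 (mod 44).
9

Since gcd(19, 44) = 1 divides 39, a solution exists.
Multiply both sides by the inverse of 19 mod 44:
  19^(-1) mod 44 = 7
  x ≡ 7 × 39 ≡ 273 ≡ 9 (mod 44)
Verification: 19 × 9 = 171 = 3 × 44 + 39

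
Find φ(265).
208

Prime factorization: 265 = 5 × 53
Using the formula φ(n) = n × Π(1 - 1/p) for each prime factor p:
φ(265) = 265 × (1 - 1/5) × (1 - 1/53)
φ(265) = 208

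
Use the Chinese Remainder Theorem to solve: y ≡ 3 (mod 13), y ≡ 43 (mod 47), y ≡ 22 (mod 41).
4696

Using the Chinese Remainder Theorem:
M = product of moduli = 25051
For equation 1: M_1 = 1927, 1927 ≡ 3 (mod 13), inverse of 1927 mod 13 is 9 (check: 3 × 9 = 27 ≡ 1 (mod 13))
For equation 2: M_2 = 533, 533 ≡ 16 (mod 47), inverse of 533 mod 47 is 3 (check: 16 × 3 = 48 ≡ 1 (mod 47))
For equation 3: M_3 = 611, 611 ≡ 37 (mod 41), inverse of 611 mod 41 is 10 (check: 37 × 10 = 370 ≡ 1 (mod 41))
Combine: y ≡ Σ r_i×M_i×(M_i⁻¹ mod m_i) = 3×1927×9 + 43×533×3 + 22×611×10 = 52029 + 68757 + 134420 = 255206
255206 mod 25051 = 4696
y ≡ 4696 (mod 25051)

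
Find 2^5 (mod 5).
5 = 4 + 1 (binary 101). Repeated squaring mod 5: 2^1 ≡ 2; 2^2 ≡ 2² = 4 ≡ 4; 2^4 ≡ 4² = 16 ≡ 1. Multiply: 2^5 = 2^4 × 2^1 ≡ 1 × 2 (mod 5): 1 × 2 = 2 ≡ 2. So 2^5 ≡ 2 (mod 5).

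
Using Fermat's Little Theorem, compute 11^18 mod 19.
By Fermat's Little Theorem, 11^{18} ≡ 1 (mod 19) since 19 is prime and gcd(11, 19) = 1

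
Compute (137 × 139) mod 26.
11

(137 × 139) = 19043
19043 mod 26 = 11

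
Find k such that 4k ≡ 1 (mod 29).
4^(-1) ≡ 22 (mod 29). Verification: 4 × 22 = 88 ≡ 1 (mod 29)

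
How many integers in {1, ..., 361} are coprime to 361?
342

Prime factorization: 361 = 19^2
Using the formula φ(n) = n × Π(1 - 1/p) for each prime factor p:
φ(361) = 361 × (1 - 1/19)
φ(361) = 342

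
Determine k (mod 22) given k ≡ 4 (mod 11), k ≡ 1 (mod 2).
15

Using the Chinese Remainder Theorem:
M = product of moduli = 22
For equation 1: M_1 = 2, 2 ≡ 2 (mod 11), inverse of 2 mod 11 is 6 (check: 2 × 6 = 12 ≡ 1 (mod 11))
For equation 2: M_2 = 11, 11 ≡ 1 (mod 2), inverse of 11 mod 2 is 1 (check: 1 × 1 = 1 ≡ 1 (mod 2))
Combine: k ≡ Σ r_i×M_i×(M_i⁻¹ mod m_i) = 4×2×6 + 1×11×1 = 48 + 11 = 59
59 mod 22 = 15
k ≡ 15 (mod 22)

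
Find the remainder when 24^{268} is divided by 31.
By Fermat: 24^{30} ≡ 1 (mod 31). 268 = 8×30 + 28. So 24^{268} ≡ 24^{28} ≡ 19 (mod 31)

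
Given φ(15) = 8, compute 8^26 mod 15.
By Euler: 8^{8} ≡ 1 (mod 15) since gcd(8, 15) = 1. 26 = 3×8 + 2. So 8^{26} ≡ 8^{2} ≡ 4 (mod 15)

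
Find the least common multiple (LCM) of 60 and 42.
420

First find GCD(60, 42) using the Euclidean algorithm:
60 = 1 × 42 + 18
42 = 2 × 18 + 6
18 = 3 × 6 + 0
GCD(60, 42) = 6

LCM formula: LCM(a, b) = (a × b) / GCD(a, b)
LCM(60, 42) = (60 × 42) / 6
LCM(60, 42) = 2520 / 6
LCM(60, 42) = 420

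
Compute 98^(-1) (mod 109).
99

Using Extended Euclidean Algorithm:
gcd(98, 109) = 1
Bezout coefficients: 98 × -10 + 109 × 9 = 1
So 98 × -10 ≡ 1 (mod 109)
The inverse is -10 mod 109 = 99
Verification: 98 × 99 = 9702 = 89 × 109 + 1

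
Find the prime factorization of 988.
2^2 × 13 × 19

Divide by primes starting from smallest:
988 ÷ 2 = 494
494 ÷ 2 = 247
247 ÷ 13 = 19
19 ÷ 19 = 1

988 = 2^2 × 13 × 19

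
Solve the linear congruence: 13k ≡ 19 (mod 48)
31

Since gcd(13, 48) = 1 divides 19, a solution exists.
Multiply both sides by the inverse of 13 mod 48:
  13^(-1) mod 48 = 37
  x ≡ 37 × 19 ≡ 703 ≡ 31 (mod 48)
Verification: 13 × 31 = 403 = 8 × 48 + 19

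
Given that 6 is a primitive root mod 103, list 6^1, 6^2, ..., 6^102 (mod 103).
g^1, g^2, ..., g^{102} mod 103: {6, 36, 10, 60, 51, 100, 85, 98, 73, 26, 53, 9, 54, 15, 90, 25, 47, 76, 44, 58, 39, 28, 65, 81, 74, 32, 89, 19, 11, 66, 87, 7, 42, 46, 70, 8, 48, 82, 80, 68, 99, 79, 62, 63, 69, 2, 12, 72, 20, 17, 102, 97, 67, 93, 43, 52, 3, 18, 5, 30, 77, 50, 94, 49, 88, 13, 78, 56, 27, 59, 45, 64, 75, 38, 22, 29, 71, 14, 84, 92, 37, 16, 96, 61, 57, 33, 95, 55, 21, 23, 35, 4, 24, 41, 40, 34, 101, 91, 31, 83, 86, 1}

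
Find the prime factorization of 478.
2 × 239

Divide by primes starting from smallest:
478 ÷ 2 = 239
239 ÷ 239 = 1

478 = 2 × 239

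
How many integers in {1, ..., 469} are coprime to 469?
396

Prime factorization: 469 = 7 × 67
Using the formula φ(n) = n × Π(1 - 1/p) for each prime factor p:
φ(469) = 469 × (1 - 1/7) × (1 - 1/67)
φ(469) = 396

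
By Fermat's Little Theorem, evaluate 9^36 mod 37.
By Fermat's Little Theorem, 9^{36} ≡ 1 (mod 37) since 37 is prime and gcd(9, 37) = 1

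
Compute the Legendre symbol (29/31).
(29/31) = 29^{15} mod 31 = -1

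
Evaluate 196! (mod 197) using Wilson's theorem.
By Wilson's theorem, (196)! ≡ -1 ≡ 196 (mod 197)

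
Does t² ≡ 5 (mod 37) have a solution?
By Euler's criterion: 5^{18} ≡ 36 (mod 37). Since this equals -1 (≡ 36), 5 is not a QR.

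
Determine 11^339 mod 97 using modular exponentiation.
Using Fermat: 11^{96} ≡ 1 (mod 97). 339 ≡ 51 (mod 96). So 11^{339} ≡ 11^{51} ≡ 70 (mod 97)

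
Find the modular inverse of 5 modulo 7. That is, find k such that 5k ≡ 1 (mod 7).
3

Using Extended Euclidean Algorithm:
gcd(5, 7) = 1
Bezout coefficients: 5 × 3 + 7 × -2 = 1
So 5 × 3 ≡ 1 (mod 7)
The inverse is 3 mod 7 = 3
Verification: 5 × 3 = 15 = 2 × 7 + 1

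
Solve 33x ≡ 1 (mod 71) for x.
33^(-1) ≡ 28 (mod 71). Verification: 33 × 28 = 924 ≡ 1 (mod 71)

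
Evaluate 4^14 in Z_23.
Using repeated squaring. 14 = 8 + 4 + 2 (binary 1110). Repeated squaring mod 23: 4^1 ≡ 4; 4^2 ≡ 4² = 16 ≡ 16; 4^4 ≡ 16² = 256 ≡ 3; 4^8 ≡ 3² = 9 ≡ 9. Multiply: 4^14 = 4^8 × 4^4 × 4^2 ≡ 9 × 3 × 16 (mod 23): 9 × 3 = 27 ≡ 4; 4 × 16 = 64 ≡ 18. So 4^14 ≡ 18 (mod 23).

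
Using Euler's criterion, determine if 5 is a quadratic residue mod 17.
By Euler's criterion: 5^{8} ≡ 16 (mod 17). Since this equals -1 (≡ 16), 5 is not a QR.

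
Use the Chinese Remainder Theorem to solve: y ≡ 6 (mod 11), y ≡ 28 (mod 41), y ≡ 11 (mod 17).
28

Using the Chinese Remainder Theorem:
M = product of moduli = 7667
For equation 1: M_1 = 697, 697 ≡ 4 (mod 11), inverse of 697 mod 11 is 3 (check: 4 × 3 = 12 ≡ 1 (mod 11))
For equation 2: M_2 = 187, 187 ≡ 23 (mod 41), inverse of 187 mod 41 is 25 (check: 23 × 25 = 575 ≡ 1 (mod 41))
For equation 3: M_3 = 451, 451 ≡ 9 (mod 17), inverse of 451 mod 17 is 2 (check: 9 × 2 = 18 ≡ 1 (mod 17))
Combine: y ≡ Σ r_i×M_i×(M_i⁻¹ mod m_i) = 6×697×3 + 28×187×25 + 11×451×2 = 12546 + 130900 + 9922 = 153368
153368 mod 7667 = 28
y ≡ 28 (mod 7667)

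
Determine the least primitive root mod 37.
p - 1 = 36 has prime divisors 2, 3. h is a primitive root mod 37 iff h^(36/q) ≢ 1 (mod 37) for each such q.
h = 2: 2^18 ≡ 36, 2^12 ≡ 26 (mod 37); none is 1, so 2 has order 36 and is a primitive root.
The smallest primitive root mod 37 is g = 2.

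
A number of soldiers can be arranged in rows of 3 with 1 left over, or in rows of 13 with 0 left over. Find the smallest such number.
M = 3 × 13 = 39. M₁ = 13, y₁ ≡ 1 (mod 3). M₂ = 3, y₂ ≡ 9 (mod 13). t = 1×13×1 + 0×3×9 ≡ 13 (mod 39). The smallest positive such number is 13.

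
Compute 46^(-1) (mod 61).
4

Using Extended Euclidean Algorithm:
gcd(46, 61) = 1
Bezout coefficients: 46 × 4 + 61 × -3 = 1
So 46 × 4 ≡ 1 (mod 61)
The inverse is 4 mod 61 = 4
Verification: 46 × 4 = 184 = 3 × 61 + 1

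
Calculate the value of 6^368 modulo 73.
Using Fermat: 6^{72} ≡ 1 (mod 73). 368 ≡ 8 (mod 72). So 6^{368} ≡ 6^{8} ≡ 32 (mod 73)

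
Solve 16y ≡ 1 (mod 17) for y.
16^(-1) ≡ 16 (mod 17). Verification: 16 × 16 = 256 ≡ 1 (mod 17)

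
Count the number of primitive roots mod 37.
Number of primitive roots mod 37 = φ(36) = 12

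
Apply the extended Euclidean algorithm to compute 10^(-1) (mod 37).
Extended GCD: 10(-11) + 37(3) = 1. So 10^(-1) ≡ 26 ≡ 26 (mod 37). Verify: 10 × 26 = 260 ≡ 1 (mod 37)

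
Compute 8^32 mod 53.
Using repeated squaring. 32 = 32 (binary 100000). Repeated squaring mod 53: 8^1 ≡ 8; 8^2 ≡ 8² = 64 ≡ 11; 8^4 ≡ 11² = 121 ≡ 15; 8^8 ≡ 15² = 225 ≡ 13; 8^16 ≡ 13² = 169 ≡ 10; 8^32 ≡ 10² = 100 ≡ 47. So 8^32 ≡ 47 (mod 53).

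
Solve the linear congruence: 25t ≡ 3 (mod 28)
27

Since gcd(25, 28) = 1 divides 3, a solution exists.
Multiply both sides by the inverse of 25 mod 28:
  25^(-1) mod 28 = 9
  x ≡ 9 × 3 ≡ 27 ≡ 27 (mod 28)
Verification: 25 × 27 = 675 = 24 × 28 + 3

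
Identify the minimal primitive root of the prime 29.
p - 1 = 28 has prime divisors 2, 7. h is a primitive root mod 29 iff h^(28/q) ≢ 1 (mod 29) for each such q.
h = 2: 2^14 ≡ 28, 2^4 ≡ 16 (mod 29); none is 1, so 2 has order 28 and is a primitive root.
The smallest primitive root mod 29 is g = 2.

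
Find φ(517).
460

Prime factorization: 517 = 11 × 47
Using the formula φ(n) = n × Π(1 - 1/p) for each prime factor p:
φ(517) = 517 × (1 - 1/11) × (1 - 1/47)
φ(517) = 460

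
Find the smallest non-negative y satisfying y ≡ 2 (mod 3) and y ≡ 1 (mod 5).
M = 3 × 5 = 15. M₁ = 5, y₁ ≡ 2 (mod 3). M₂ = 3, y₂ ≡ 2 (mod 5). y = 2×5×2 + 1×3×2 ≡ 11 (mod 15)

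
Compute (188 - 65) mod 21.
18

(188 - 65) = 123
123 mod 21 = 18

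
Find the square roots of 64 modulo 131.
The square roots of 64 mod 131 are 123 and 8. Verify: 123² = 15129 ≡ 64 (mod 131)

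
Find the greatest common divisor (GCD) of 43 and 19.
1

Using the Euclidean algorithm:
43 = 2 × 19 + 5
19 = 3 × 5 + 4
5 = 1 × 4 + 1
4 = 4 × 1 + 0

GCD(43, 19) = 1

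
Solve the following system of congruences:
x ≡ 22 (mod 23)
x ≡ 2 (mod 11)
68

Using the Chinese Remainder Theorem:
M = product of moduli = 253
For equation 1: M_1 = 11, 11 ≡ 11 (mod 23), inverse of 11 mod 23 is 21 (check: 11 × 21 = 231 ≡ 1 (mod 23))
For equation 2: M_2 = 23, 23 ≡ 1 (mod 11), inverse of 23 mod 11 is 1 (check: 1 × 1 = 1 ≡ 1 (mod 11))
Combine: x ≡ Σ r_i×M_i×(M_i⁻¹ mod m_i) = 22×11×21 + 2×23×1 = 5082 + 46 = 5128
5128 mod 253 = 68
x ≡ 68 (mod 253)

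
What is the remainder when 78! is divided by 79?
By Wilson's theorem, (78)! ≡ -1 ≡ 78 (mod 79)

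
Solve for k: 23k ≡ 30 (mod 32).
18

Since gcd(23, 32) = 1 divides 30, a solution exists.
Multiply both sides by the inverse of 23 mod 32:
  23^(-1) mod 32 = 7
  x ≡ 7 × 30 ≡ 210 ≡ 18 (mod 32)
Verification: 23 × 18 = 414 = 12 × 32 + 30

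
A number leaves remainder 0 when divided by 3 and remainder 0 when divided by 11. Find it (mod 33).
M = 3 × 11 = 33. M₁ = 11, y₁ ≡ 2 (mod 3). M₂ = 3, y₂ ≡ 4 (mod 11). k = 0×11×2 + 0×3×4 ≡ 0 (mod 33)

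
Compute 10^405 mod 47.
Using Fermat: 10^{46} ≡ 1 (mod 47). 405 ≡ 37 (mod 46). So 10^{405} ≡ 10^{37} ≡ 43 (mod 47)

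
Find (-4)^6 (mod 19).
(-4) ≡ 15 (mod 19). 6 = 4 + 2 (binary 110). Repeated squaring mod 19: 15^1 ≡ 15; 15^2 ≡ 15² = 225 ≡ 16; 15^4 ≡ 16² = 256 ≡ 9. Multiply: (-4)^6 ≡ 15^4 × 15^2 ≡ 9 × 16 (mod 19): 9 × 16 = 144 ≡ 11. So (-4)^6 ≡ 11 (mod 19).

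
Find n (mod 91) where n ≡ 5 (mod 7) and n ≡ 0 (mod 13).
M = 7 × 13 = 91. M₁ = 13, y₁ ≡ 6 (mod 7). M₂ = 7, y₂ ≡ 2 (mod 13). n = 5×13×6 + 0×7×2 ≡ 26 (mod 91)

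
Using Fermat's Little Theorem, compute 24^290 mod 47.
By Fermat: 24^{46} ≡ 1 (mod 47). 290 = 6×46 + 14. So 24^{290} ≡ 24^{14} ≡ 42 (mod 47)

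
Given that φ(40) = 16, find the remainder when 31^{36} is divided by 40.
By Euler: 31^{16} ≡ 1 (mod 40) since gcd(31, 40) = 1. 36 = 2×16 + 4. So 31^{36} ≡ 31^{4} ≡ 1 (mod 40)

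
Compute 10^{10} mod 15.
10

Using successive squaring:
Binary expansion of 10: 1010
Powers of 10 mod 15 (each is the square of the previous):
  10^1 ≡ 10 (mod 15)
  10^2 ≡ 10² = 100 ≡ 10 (mod 15)
  10^4 ≡ 10² = 100 ≡ 10 (mod 15)
  10^8 ≡ 10² = 100 ≡ 10 (mod 15)
10 = 8 + 2, so 10^10 = 10^8 × 10^2 ≡ 10 × 10 (mod 15)
Multiplying step by step:
  10 × 10 = 100 ≡ 10 (mod 15)
Result: 10^10 ≡ 10 (mod 15)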